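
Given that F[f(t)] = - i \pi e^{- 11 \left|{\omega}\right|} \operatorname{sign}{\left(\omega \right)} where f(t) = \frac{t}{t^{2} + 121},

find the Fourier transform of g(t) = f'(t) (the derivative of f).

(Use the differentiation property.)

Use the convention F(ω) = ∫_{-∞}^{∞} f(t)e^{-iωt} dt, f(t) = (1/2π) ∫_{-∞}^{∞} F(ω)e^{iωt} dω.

F[g](ω) = \pi \omega e^{- 11 \left|{\omega}\right|} \operatorname{sign}{\left(\omega \right)}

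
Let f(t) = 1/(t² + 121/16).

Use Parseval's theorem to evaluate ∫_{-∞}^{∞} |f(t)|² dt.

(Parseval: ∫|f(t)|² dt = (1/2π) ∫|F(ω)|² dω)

∫|f(t)|² dt = \frac{32 \pi}{1331}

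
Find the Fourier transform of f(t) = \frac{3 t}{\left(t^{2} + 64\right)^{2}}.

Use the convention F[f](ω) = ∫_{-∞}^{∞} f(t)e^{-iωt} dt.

F(ω) = - \frac{3 i \pi \omega e^{- 8 \left|{\omega}\right|}}{16}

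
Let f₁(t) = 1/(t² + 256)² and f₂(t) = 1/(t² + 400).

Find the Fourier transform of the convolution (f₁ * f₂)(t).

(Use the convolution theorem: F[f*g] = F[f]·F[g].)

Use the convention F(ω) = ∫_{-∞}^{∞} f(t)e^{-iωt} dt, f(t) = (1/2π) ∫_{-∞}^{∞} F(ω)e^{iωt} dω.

F[f₁*f₂](ω) = \frac{\pi^{2} \left(16 \left|{\omega}\right| + 1\right) e^{- 36 \left|{\omega}\right|}}{163840}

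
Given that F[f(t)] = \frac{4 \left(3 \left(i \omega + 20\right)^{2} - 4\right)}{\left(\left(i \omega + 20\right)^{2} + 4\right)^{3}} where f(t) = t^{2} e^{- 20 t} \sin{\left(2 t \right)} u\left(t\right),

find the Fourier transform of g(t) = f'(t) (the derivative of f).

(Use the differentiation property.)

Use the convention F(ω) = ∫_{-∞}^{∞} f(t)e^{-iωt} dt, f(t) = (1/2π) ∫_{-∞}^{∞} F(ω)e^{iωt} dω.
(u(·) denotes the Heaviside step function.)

F[g](ω) = \frac{4 i \omega \left(3 \left(i \omega + 20\right)^{2} - 4\right)}{\left(\left(i \omega + 20\right)^{2} + 4\right)^{3}}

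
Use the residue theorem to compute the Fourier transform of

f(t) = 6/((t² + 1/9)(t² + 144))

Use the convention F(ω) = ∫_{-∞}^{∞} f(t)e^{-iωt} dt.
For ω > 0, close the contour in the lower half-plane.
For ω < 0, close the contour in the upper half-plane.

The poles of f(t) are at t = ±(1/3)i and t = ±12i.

Let g(z) = f(z)e^{-iωz}; for large |z| the factor e^{-iωz} decays in the lower half-plane when ω > 0 and in the upper half-plane when ω < 0.

Case ω > 0 (lower half-plane, clockwise contour ⇒ F(ω) = -2πi·ΣRes):
  Res_{z = - \frac{i}{3}} g(z) = \frac{81 i e^{- \frac{\omega}{3}}}{1295}
  Res_{z = - 12 i} g(z) = - \frac{9 i e^{- 12 \omega}}{5180}
  F(ω) = -2πi·ΣRes = - \frac{9 \pi e^{- 12 \omega}}{2590} + \frac{162 \pi e^{- \frac{\omega}{3}}}{1295}

Case ω < 0 (upper half-plane, counterclockwise contour ⇒ F(ω) = +2πi·ΣRes):
  Res_{z = \frac{i}{3}} g(z) = - \frac{81 i e^{\frac{\omega}{3}}}{1295}
  Res_{z = 12 i} g(z) = \frac{9 i e^{12 \omega}}{5180}
  F(ω) = 2πi·ΣRes = \frac{9 \pi \left(36 e^{\frac{\omega}{3}} - e^{12 \omega}\right)}{2590}

Both cases combine into a single formula in |ω|:

F(ω) = - \frac{9 \pi e^{- 12 \left|{\omega}\right|}}{2590} + \frac{162 \pi e^{- \frac{\left|{\omega}\right|}{3}}}{1295}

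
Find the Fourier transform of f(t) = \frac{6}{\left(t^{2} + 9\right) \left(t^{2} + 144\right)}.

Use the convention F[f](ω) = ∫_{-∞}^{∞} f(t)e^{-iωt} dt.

F(ω) = \frac{\pi \left(4 e^{9 \left|{\omega}\right|} - 1\right) e^{- 12 \left|{\omega}\right|}}{270}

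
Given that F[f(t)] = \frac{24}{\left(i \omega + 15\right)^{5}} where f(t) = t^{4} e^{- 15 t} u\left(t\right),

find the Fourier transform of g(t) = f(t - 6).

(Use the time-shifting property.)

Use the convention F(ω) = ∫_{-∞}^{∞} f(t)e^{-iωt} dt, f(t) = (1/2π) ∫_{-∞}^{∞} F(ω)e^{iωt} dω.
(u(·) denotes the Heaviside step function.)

F[g](ω) = \frac{24 e^{- 6 i \omega}}{\left(i \omega + 15\right)^{5}}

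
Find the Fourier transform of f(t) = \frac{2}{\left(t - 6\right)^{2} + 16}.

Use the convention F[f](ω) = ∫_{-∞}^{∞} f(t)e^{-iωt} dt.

F(ω) = \frac{\pi e^{- 6 i \omega - 4 \left|{\omega}\right|}}{2}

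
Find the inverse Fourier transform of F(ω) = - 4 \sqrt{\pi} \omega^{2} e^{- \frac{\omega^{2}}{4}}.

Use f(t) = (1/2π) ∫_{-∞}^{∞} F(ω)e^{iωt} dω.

f(t) = 4 \left(4 t^{2} - 2\right) e^{- t^{2}}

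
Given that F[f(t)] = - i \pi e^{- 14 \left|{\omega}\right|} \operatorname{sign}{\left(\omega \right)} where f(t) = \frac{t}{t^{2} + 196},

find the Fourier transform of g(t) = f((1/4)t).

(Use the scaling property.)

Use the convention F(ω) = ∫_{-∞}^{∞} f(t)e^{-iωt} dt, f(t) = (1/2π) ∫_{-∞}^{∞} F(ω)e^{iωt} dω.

F[g](ω) = - 4 i \pi e^{- 56 \left|{\omega}\right|} \operatorname{sign}{\left(\omega \right)}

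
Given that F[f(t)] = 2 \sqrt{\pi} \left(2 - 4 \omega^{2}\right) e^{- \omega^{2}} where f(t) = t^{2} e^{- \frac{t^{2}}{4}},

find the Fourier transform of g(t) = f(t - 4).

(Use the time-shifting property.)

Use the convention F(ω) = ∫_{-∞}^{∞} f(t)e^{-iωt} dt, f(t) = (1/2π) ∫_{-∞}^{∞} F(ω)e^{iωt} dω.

F[g](ω) = \sqrt{\pi} \left(4 - 8 \omega^{2}\right) e^{- \omega \left(\omega + 4 i\right)}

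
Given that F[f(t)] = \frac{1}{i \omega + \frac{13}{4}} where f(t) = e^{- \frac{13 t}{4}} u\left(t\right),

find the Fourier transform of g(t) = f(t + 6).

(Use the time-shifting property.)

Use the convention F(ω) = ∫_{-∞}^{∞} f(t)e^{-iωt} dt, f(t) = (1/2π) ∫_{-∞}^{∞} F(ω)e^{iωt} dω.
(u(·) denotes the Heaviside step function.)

F[g](ω) = \frac{4 e^{6 i \omega}}{4 i \omega + 13}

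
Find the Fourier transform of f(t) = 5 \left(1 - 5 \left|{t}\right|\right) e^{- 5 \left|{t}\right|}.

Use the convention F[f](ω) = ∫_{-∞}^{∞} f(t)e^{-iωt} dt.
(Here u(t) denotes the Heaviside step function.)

F(ω) = \frac{100 \omega^{2}}{\left(\omega^{2} + 25\right)^{2}}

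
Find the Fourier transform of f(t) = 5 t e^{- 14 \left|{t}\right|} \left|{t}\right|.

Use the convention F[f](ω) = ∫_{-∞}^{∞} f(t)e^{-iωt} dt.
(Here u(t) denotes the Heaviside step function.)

F(ω) = \frac{20 i \omega \left(\omega^{2} - 588\right)}{\left(\omega^{2} + 196\right)^{3}}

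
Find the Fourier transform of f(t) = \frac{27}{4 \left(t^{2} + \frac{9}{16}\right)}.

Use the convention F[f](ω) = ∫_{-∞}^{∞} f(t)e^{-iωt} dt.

F(ω) = 9 \pi e^{- \frac{3 \left|{\omega}\right|}{4}}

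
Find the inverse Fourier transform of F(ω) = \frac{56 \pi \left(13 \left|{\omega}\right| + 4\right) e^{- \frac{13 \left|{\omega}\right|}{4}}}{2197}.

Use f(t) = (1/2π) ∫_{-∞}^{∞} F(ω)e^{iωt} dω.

f(t) = \frac{7}{\left(t^{2} + \frac{169}{16}\right)^{2}}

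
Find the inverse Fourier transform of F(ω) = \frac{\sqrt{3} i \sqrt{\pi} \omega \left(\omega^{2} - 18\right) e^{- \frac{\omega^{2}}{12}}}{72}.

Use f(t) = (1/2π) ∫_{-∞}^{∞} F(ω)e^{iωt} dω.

f(t) = 9 t^{3} e^{- 3 t^{2}}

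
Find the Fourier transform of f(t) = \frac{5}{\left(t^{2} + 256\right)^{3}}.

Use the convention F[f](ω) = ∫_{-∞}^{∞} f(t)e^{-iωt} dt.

F(ω) = \frac{5 \pi \left(256 \omega^{2} + 48 \left|{\omega}\right| + 3\right) e^{- 16 \left|{\omega}\right|}}{8388608}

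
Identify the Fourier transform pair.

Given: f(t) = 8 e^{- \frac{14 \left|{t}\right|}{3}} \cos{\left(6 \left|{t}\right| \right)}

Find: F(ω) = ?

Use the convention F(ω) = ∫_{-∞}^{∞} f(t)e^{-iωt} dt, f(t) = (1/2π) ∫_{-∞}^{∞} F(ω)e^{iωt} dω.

F(ω) = \frac{672 \left(9 \omega^{2} + 520\right)}{81 \omega^{4} - 2304 \omega^{2} + 270400}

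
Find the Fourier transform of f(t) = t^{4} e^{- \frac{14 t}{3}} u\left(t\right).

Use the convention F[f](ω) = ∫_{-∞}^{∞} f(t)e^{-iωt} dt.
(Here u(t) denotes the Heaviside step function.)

F(ω) = \frac{5832}{\left(3 i \omega + 14\right)^{5}}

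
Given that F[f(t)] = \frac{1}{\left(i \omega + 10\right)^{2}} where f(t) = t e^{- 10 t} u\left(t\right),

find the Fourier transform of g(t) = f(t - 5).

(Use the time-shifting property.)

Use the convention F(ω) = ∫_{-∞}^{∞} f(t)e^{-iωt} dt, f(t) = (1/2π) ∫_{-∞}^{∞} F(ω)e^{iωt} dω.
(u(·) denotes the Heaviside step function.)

F[g](ω) = \frac{e^{- 5 i \omega}}{\left(i \omega + 10\right)^{2}}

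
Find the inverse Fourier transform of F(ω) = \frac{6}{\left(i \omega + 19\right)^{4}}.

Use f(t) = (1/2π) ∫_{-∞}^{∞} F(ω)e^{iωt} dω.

f(t) = t^{3} e^{- 19 t} u\left(t\right)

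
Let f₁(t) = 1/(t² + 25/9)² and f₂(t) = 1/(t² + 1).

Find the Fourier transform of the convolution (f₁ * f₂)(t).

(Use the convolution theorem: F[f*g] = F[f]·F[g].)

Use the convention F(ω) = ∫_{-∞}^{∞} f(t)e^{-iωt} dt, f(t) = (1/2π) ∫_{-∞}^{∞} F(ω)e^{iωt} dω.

F[f₁*f₂](ω) = \frac{9 \pi^{2} \left(5 \left|{\omega}\right| + 3\right) e^{- \frac{8 \left|{\omega}\right|}{3}}}{250}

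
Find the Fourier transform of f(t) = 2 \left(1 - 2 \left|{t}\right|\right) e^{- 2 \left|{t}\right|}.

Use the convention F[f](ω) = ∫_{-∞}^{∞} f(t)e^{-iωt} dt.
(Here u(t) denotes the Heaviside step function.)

F(ω) = \frac{16 \omega^{2}}{\left(\omega^{2} + 4\right)^{2}}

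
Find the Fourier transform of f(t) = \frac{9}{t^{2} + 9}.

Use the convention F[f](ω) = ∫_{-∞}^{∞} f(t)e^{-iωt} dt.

F(ω) = 3 \pi e^{- 3 \left|{\omega}\right|}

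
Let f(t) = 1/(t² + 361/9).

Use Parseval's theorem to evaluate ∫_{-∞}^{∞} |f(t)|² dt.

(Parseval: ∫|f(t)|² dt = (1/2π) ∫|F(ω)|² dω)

∫|f(t)|² dt = \frac{27 \pi}{13718}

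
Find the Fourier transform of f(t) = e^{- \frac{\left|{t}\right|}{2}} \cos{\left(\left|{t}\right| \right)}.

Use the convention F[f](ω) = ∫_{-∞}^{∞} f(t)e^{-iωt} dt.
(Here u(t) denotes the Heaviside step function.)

F(ω) = \frac{4 \left(4 \omega^{2} + 5\right)}{16 \omega^{4} - 24 \omega^{2} + 25}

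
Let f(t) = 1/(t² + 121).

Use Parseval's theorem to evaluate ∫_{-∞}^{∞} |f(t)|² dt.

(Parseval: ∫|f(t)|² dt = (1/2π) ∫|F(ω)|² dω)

∫|f(t)|² dt = \frac{\pi}{2662}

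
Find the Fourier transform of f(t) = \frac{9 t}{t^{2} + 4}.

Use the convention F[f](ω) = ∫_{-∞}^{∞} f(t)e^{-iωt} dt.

F(ω) = - 9 i \pi e^{- 2 \left|{\omega}\right|} \operatorname{sign}{\left(\omega \right)}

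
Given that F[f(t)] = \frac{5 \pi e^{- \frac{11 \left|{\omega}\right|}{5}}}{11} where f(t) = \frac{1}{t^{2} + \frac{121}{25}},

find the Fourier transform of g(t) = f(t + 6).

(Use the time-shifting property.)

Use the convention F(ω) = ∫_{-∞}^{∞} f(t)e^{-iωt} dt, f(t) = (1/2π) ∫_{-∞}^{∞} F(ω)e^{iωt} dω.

F[g](ω) = \frac{5 \pi e^{6 i \omega - \frac{11 \left|{\omega}\right|}{5}}}{11}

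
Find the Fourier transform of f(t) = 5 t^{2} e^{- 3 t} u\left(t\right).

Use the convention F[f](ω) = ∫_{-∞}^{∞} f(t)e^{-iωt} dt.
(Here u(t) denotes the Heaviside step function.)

F(ω) = \frac{10}{\left(i \omega + 3\right)^{3}}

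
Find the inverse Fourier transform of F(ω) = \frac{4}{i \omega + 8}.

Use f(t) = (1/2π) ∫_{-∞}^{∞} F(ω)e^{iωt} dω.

f(t) = 4 e^{- 8 t} u\left(t\right)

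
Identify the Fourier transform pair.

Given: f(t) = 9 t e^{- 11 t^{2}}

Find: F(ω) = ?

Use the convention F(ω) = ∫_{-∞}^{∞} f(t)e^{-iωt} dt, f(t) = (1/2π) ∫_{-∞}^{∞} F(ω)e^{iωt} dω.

F(ω) = - \frac{9 \sqrt{11} i \sqrt{\pi} \omega e^{- \frac{\omega^{2}}{44}}}{242}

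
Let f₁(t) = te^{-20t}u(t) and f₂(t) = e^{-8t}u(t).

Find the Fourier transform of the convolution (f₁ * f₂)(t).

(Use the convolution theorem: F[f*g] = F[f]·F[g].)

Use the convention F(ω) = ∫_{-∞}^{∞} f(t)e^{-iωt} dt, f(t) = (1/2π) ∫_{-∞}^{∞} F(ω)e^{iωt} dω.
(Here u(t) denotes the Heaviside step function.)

F[f₁*f₂](ω) = \frac{1}{\left(i \omega + 8\right) \left(i \omega + 20\right)^{2}}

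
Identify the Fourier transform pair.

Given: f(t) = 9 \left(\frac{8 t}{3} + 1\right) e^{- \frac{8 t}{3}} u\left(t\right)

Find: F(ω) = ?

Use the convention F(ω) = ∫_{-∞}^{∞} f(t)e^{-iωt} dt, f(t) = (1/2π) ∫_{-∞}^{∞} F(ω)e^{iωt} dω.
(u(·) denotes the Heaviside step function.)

F(ω) = \frac{27 \left(- 3 i \omega - 16\right)}{9 \omega^{2} - 48 i \omega - 64}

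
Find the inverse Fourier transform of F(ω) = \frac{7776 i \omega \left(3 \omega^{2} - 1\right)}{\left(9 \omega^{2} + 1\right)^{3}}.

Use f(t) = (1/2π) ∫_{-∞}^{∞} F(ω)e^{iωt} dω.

f(t) = 8 t e^{- \frac{\left|{t}\right|}{3}} \left|{t}\right|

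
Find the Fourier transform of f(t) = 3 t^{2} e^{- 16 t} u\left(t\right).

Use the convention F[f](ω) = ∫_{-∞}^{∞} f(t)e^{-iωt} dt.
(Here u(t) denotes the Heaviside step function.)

F(ω) = \frac{6}{\left(i \omega + 16\right)^{3}}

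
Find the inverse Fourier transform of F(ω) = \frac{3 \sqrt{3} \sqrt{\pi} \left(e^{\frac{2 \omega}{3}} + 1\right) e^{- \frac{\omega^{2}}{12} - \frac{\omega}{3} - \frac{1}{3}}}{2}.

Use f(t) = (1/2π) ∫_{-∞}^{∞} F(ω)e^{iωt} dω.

f(t) = 9 e^{- 3 t^{2}} \cos{\left(2 t \right)}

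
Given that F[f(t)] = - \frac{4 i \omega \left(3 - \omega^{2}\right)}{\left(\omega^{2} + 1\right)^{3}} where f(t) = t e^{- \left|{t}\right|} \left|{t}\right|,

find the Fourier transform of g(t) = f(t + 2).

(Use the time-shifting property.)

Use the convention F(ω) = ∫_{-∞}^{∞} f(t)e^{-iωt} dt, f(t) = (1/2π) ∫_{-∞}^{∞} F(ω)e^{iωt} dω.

F[g](ω) = \frac{4 i \omega \left(\omega^{2} - 3\right) e^{2 i \omega}}{\left(\omega^{2} + 1\right)^{3}}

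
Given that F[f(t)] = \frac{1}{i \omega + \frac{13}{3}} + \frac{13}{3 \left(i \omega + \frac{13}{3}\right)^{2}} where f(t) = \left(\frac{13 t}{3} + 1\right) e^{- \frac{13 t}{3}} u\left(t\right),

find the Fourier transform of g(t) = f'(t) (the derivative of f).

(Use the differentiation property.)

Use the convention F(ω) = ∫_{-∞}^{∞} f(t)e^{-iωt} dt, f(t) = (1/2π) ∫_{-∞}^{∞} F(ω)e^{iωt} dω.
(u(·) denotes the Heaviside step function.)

F[g](ω) = \frac{3 \omega \left(3 \omega - 26 i\right)}{9 \omega^{2} - 78 i \omega - 169}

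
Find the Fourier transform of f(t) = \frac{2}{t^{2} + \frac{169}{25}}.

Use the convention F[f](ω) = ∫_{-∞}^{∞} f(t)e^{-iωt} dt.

F(ω) = \frac{10 \pi e^{- \frac{13 \left|{\omega}\right|}{5}}}{13}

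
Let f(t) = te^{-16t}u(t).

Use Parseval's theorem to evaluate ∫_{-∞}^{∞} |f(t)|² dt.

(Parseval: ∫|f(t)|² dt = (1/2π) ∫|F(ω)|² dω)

∫|f(t)|² dt = \frac{1}{16384}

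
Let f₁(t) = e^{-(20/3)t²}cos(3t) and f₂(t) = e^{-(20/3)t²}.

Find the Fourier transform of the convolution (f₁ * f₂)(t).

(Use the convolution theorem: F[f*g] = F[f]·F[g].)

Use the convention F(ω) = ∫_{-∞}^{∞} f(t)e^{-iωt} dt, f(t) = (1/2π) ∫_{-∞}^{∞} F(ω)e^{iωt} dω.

F[f₁*f₂](ω) = \frac{3 \pi \left(e^{\frac{9 \omega}{20}} + 1\right) e^{- \frac{3 \omega^{2}}{40} - \frac{9 \omega}{40} - \frac{27}{80}}}{40}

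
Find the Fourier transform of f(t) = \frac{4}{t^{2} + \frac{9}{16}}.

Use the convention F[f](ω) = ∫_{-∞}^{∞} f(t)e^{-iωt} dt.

F(ω) = \frac{16 \pi e^{- \frac{3 \left|{\omega}\right|}{4}}}{3}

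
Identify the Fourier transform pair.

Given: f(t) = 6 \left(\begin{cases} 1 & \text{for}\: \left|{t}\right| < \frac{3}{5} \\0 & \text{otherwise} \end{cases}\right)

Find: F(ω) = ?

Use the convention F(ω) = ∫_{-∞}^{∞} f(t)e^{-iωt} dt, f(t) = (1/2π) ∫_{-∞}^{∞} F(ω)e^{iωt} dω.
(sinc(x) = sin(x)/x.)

F(ω) = \frac{36 \operatorname{sinc}{\left(\frac{3 \omega}{5} \right)}}{5}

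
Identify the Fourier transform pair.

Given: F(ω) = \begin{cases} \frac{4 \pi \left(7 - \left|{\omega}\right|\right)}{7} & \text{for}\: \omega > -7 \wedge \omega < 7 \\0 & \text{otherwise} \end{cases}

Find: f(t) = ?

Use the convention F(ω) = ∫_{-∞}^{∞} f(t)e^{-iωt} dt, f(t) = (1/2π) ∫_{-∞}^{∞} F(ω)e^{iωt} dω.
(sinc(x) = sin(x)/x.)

f(t) = 14 \operatorname{sinc}^{2}{\left(\frac{7 t}{2} \right)}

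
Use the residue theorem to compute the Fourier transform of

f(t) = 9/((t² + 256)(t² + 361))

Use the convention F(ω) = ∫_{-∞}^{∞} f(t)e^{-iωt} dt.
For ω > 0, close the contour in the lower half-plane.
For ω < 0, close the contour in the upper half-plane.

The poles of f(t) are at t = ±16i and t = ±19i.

Let g(z) = f(z)e^{-iωz}; for large |z| the factor e^{-iωz} decays in the lower half-plane when ω > 0 and in the upper half-plane when ω < 0.

Case ω > 0 (lower half-plane, clockwise contour ⇒ F(ω) = -2πi·ΣRes):
  Res_{z = - 16 i} g(z) = \frac{3 i e^{- 16 \omega}}{1120}
  Res_{z = - 19 i} g(z) = - \frac{3 i e^{- 19 \omega}}{1330}
  F(ω) = -2πi·ΣRes = \frac{3 \pi \left(19 e^{3 \omega} - 16\right) e^{- 19 \omega}}{10640}

Case ω < 0 (upper half-plane, counterclockwise contour ⇒ F(ω) = +2πi·ΣRes):
  Res_{z = 16 i} g(z) = - \frac{3 i e^{16 \omega}}{1120}
  Res_{z = 19 i} g(z) = \frac{3 i e^{19 \omega}}{1330}
  F(ω) = 2πi·ΣRes = \frac{3 \pi \left(19 - 16 e^{3 \omega}\right) e^{16 \omega}}{10640}

Both cases combine into a single formula in |ω|:

F(ω) = \frac{3 \pi \left(19 e^{3 \left|{\omega}\right|} - 16\right) e^{- 19 \left|{\omega}\right|}}{10640}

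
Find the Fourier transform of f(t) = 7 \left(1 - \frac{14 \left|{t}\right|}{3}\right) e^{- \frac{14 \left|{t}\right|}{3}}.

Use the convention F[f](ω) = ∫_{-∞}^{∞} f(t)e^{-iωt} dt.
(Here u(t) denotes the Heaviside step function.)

F(ω) = \frac{10584 \omega^{2}}{\left(9 \omega^{2} + 196\right)^{2}}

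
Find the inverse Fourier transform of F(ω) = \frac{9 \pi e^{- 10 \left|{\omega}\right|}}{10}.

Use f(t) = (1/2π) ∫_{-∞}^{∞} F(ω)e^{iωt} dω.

f(t) = \frac{9}{t^{2} + 100}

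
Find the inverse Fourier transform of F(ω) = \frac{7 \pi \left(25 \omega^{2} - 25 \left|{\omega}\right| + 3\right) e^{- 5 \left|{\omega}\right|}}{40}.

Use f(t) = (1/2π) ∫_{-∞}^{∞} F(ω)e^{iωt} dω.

f(t) = \frac{7 t^{4}}{\left(t^{2} + 25\right)^{3}}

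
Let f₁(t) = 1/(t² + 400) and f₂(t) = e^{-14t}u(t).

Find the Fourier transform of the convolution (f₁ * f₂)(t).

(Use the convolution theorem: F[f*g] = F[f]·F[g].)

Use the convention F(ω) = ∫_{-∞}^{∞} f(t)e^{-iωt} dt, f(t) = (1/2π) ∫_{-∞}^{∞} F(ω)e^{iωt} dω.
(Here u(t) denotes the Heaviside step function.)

F[f₁*f₂](ω) = \frac{\pi e^{- 20 \left|{\omega}\right|}}{20 \left(i \omega + 14\right)}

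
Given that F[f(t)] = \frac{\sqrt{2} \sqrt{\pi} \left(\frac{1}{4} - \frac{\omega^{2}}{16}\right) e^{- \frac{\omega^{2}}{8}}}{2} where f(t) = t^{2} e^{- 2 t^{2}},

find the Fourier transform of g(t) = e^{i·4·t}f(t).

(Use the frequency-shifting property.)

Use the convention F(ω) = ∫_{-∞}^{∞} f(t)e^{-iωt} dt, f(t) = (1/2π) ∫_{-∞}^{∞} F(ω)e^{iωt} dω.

F[g](ω) = \frac{\sqrt{2} \sqrt{\pi} \left(4 - \left(\omega - 4\right)^{2}\right) e^{- \frac{\left(\omega - 4\right)^{2}}{8}}}{32}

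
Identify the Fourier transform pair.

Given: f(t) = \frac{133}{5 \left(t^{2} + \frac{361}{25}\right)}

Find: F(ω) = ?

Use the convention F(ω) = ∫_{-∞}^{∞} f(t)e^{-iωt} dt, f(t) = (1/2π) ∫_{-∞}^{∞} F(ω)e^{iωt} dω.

F(ω) = 7 \pi e^{- \frac{19 \left|{\omega}\right|}{5}}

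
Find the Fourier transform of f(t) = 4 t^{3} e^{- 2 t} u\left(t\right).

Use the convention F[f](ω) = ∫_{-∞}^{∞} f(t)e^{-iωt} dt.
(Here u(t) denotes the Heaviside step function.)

F(ω) = \frac{24}{\left(i \omega + 2\right)^{4}}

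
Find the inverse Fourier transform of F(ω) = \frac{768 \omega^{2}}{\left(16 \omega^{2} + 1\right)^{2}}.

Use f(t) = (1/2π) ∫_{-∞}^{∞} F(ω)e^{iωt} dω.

f(t) = 3 \left(1 - \frac{\left|{t}\right|}{4}\right) e^{- \frac{\left|{t}\right|}{4}}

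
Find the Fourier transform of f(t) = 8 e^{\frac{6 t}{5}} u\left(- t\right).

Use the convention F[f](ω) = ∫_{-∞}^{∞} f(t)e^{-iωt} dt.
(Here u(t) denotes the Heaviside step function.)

F(ω) = - \frac{40}{5 i \omega - 6}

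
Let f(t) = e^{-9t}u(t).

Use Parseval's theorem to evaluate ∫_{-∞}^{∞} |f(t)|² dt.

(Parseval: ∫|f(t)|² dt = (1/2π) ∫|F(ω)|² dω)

∫|f(t)|² dt = \frac{1}{18}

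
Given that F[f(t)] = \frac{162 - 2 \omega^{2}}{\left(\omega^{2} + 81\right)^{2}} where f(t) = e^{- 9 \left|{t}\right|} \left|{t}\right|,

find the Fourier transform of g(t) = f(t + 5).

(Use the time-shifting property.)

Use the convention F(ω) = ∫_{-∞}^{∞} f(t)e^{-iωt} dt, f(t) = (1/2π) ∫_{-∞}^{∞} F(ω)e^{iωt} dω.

F[g](ω) = \frac{2 \left(81 - \omega^{2}\right) e^{5 i \omega}}{\left(\omega^{2} + 81\right)^{2}}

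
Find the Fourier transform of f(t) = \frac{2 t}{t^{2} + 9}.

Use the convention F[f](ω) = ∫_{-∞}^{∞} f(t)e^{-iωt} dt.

F(ω) = - 2 i \pi e^{- 3 \left|{\omega}\right|} \operatorname{sign}{\left(\omega \right)}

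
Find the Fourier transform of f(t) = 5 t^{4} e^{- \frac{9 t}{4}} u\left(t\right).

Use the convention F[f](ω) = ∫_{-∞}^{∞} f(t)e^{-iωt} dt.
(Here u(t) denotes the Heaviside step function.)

F(ω) = \frac{122880}{\left(4 i \omega + 9\right)^{5}}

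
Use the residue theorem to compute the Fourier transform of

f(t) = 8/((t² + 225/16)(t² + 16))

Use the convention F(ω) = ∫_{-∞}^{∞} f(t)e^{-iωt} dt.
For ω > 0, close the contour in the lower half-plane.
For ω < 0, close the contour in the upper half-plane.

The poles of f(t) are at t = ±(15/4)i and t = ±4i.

Let g(z) = f(z)e^{-iωz}; for large |z| the factor e^{-iωz} decays in the lower half-plane when ω > 0 and in the upper half-plane when ω < 0.

Case ω > 0 (lower half-plane, clockwise contour ⇒ F(ω) = -2πi·ΣRes):
  Res_{z = - \frac{15 i}{4}} g(z) = \frac{256 i e^{- \frac{15 \omega}{4}}}{465}
  Res_{z = - 4 i} g(z) = - \frac{16 i e^{- 4 \omega}}{31}
  F(ω) = -2πi·ΣRes = - \frac{32 \pi e^{- 4 \omega}}{31} + \frac{512 \pi e^{- \frac{15 \omega}{4}}}{465}

Case ω < 0 (upper half-plane, counterclockwise contour ⇒ F(ω) = +2πi·ΣRes):
  Res_{z = \frac{15 i}{4}} g(z) = - \frac{256 i e^{\frac{15 \omega}{4}}}{465}
  Res_{z = 4 i} g(z) = \frac{16 i e^{4 \omega}}{31}
  F(ω) = 2πi·ΣRes = \frac{32 \pi \left(16 e^{\frac{15 \omega}{4}} - 15 e^{4 \omega}\right)}{465}

Both cases combine into a single formula in |ω|:

F(ω) = - \frac{32 \pi e^{- 4 \left|{\omega}\right|}}{31} + \frac{512 \pi e^{- \frac{15 \left|{\omega}\right|}{4}}}{465}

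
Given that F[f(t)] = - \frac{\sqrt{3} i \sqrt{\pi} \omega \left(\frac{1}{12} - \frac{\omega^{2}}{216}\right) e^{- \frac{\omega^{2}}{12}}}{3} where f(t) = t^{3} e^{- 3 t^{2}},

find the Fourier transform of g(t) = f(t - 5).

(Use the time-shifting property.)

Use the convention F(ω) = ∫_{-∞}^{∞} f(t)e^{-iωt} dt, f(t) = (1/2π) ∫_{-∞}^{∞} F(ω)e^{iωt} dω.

F[g](ω) = \frac{\sqrt{3} i \sqrt{\pi} \omega \left(\omega^{2} - 18\right) e^{- \frac{\omega \left(\omega + 60 i\right)}{12}}}{648}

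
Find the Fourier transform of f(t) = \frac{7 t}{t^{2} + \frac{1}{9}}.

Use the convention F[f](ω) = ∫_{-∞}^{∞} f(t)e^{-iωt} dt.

F(ω) = - 7 i \pi e^{- \frac{\left|{\omega}\right|}{3}} \operatorname{sign}{\left(\omega \right)}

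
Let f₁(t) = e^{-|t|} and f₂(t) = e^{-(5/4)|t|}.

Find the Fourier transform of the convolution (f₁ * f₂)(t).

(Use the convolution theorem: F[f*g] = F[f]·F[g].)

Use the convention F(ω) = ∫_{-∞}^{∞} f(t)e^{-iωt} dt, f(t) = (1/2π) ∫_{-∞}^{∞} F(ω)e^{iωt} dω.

F[f₁*f₂](ω) = \frac{80}{\left(\omega^{2} + 1\right) \left(16 \omega^{2} + 25\right)}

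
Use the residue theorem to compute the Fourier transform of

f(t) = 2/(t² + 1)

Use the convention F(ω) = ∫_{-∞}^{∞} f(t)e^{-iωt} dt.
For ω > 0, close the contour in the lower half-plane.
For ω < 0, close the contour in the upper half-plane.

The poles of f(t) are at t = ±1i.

Let g(z) = f(z)e^{-iωz}; for large |z| the factor e^{-iωz} decays in the lower half-plane when ω > 0 and in the upper half-plane when ω < 0.

Case ω > 0 (lower half-plane, clockwise contour ⇒ F(ω) = -2πi·ΣRes):
  Res_{z = - i} g(z) = i e^{- \omega}
  F(ω) = -2πi·ΣRes = 2 \pi e^{- \omega}

Case ω < 0 (upper half-plane, counterclockwise contour ⇒ F(ω) = +2πi·ΣRes):
  Res_{z = i} g(z) = - i e^{\omega}
  F(ω) = 2πi·ΣRes = 2 \pi e^{\omega}

Both cases combine into a single formula in |ω|:

F(ω) = 2 \pi e^{- \left|{\omega}\right|}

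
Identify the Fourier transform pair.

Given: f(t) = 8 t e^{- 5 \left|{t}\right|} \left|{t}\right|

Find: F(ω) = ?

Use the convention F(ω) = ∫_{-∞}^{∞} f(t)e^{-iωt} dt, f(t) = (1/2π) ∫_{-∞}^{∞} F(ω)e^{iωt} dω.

F(ω) = \frac{32 i \omega \left(\omega^{2} - 75\right)}{\left(\omega^{2} + 25\right)^{3}}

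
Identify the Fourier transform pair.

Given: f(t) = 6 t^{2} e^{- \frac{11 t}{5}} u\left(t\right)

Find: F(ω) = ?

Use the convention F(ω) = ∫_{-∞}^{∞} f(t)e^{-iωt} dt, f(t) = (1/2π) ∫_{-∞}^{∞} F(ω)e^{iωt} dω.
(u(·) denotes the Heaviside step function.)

F(ω) = \frac{1500}{\left(5 i \omega + 11\right)^{3}}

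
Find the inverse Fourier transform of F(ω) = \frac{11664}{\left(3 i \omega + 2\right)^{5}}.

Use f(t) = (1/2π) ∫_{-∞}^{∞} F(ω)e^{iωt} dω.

f(t) = 2 t^{4} e^{- \frac{2 t}{3}} u\left(t\right)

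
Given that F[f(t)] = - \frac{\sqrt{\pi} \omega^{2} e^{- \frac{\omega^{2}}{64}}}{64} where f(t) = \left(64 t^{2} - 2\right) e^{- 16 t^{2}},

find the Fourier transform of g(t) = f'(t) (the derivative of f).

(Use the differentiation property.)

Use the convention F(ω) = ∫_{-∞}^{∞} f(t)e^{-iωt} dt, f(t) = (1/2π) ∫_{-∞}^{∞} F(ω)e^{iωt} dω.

F[g](ω) = - \frac{i \sqrt{\pi} \omega^{3} e^{- \frac{\omega^{2}}{64}}}{64}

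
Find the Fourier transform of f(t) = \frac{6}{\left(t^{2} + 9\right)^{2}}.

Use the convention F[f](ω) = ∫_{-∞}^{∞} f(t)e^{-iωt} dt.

F(ω) = \frac{\pi \left(3 \left|{\omega}\right| + 1\right) e^{- 3 \left|{\omega}\right|}}{9}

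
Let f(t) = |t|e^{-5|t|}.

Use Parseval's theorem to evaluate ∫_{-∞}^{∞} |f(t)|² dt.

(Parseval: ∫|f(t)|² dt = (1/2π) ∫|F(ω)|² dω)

∫|f(t)|² dt = \frac{1}{250}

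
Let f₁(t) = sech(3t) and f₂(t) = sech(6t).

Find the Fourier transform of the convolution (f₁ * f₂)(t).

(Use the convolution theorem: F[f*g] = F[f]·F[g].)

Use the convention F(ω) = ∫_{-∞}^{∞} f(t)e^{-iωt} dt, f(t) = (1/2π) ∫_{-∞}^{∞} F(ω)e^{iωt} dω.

F[f₁*f₂](ω) = \frac{2 \pi^{2} \sinh{\left(\frac{\pi \omega}{12} \right)}}{9 \sinh{\left(\frac{\pi \omega}{3} \right)}}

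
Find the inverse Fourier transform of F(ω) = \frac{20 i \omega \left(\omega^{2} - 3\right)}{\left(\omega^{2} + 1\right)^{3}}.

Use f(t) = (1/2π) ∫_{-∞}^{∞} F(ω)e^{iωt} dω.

f(t) = 5 t e^{- \left|{t}\right|} \left|{t}\right|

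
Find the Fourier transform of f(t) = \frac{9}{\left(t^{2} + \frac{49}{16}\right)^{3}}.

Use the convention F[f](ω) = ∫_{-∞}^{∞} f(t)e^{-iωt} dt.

F(ω) = \frac{72 \pi \left(49 \omega^{2} + 84 \left|{\omega}\right| + 48\right) e^{- \frac{7 \left|{\omega}\right|}{4}}}{16807}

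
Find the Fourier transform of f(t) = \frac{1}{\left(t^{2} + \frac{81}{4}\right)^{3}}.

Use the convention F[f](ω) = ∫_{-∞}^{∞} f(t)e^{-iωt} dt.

F(ω) = \frac{\pi \left(27 \omega^{2} + 18 \left|{\omega}\right| + 4\right) e^{- \frac{9 \left|{\omega}\right|}{2}}}{19683}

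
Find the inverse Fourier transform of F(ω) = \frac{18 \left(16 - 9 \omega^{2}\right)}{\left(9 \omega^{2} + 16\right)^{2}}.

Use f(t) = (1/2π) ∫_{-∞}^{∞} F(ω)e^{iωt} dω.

f(t) = e^{- \frac{4 \left|{t}\right|}{3}} \left|{t}\right|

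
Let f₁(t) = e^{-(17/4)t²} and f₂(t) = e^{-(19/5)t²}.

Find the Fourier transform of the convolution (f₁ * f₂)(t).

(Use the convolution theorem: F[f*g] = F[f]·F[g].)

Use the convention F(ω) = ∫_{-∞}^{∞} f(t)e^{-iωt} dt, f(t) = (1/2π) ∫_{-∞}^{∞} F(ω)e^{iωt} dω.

F[f₁*f₂](ω) = \frac{2 \sqrt{1615} \pi e^{- \frac{161 \omega^{2}}{1292}}}{323}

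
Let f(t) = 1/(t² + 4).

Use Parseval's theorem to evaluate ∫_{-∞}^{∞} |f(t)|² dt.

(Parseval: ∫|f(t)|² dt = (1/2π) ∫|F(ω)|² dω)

∫|f(t)|² dt = \frac{\pi}{16}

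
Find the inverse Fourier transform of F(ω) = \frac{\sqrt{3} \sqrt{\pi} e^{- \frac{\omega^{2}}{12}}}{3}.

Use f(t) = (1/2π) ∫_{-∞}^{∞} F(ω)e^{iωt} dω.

f(t) = e^{- 3 t^{2}}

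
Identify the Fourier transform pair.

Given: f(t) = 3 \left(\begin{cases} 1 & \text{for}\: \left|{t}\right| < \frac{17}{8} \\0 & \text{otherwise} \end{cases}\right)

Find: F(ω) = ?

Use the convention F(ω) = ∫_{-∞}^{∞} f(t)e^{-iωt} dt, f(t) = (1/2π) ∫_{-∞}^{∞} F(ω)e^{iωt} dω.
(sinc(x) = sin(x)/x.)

F(ω) = \frac{51 \operatorname{sinc}{\left(\frac{17 \omega}{8} \right)}}{4}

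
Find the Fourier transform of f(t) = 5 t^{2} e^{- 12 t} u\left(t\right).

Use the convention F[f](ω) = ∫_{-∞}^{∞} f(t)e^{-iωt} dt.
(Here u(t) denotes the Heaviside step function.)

F(ω) = \frac{10}{\left(i \omega + 12\right)^{3}}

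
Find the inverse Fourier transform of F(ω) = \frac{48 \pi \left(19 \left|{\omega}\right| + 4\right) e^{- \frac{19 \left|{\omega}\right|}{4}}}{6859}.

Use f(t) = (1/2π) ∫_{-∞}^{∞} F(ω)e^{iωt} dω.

f(t) = \frac{6}{\left(t^{2} + \frac{361}{16}\right)^{2}}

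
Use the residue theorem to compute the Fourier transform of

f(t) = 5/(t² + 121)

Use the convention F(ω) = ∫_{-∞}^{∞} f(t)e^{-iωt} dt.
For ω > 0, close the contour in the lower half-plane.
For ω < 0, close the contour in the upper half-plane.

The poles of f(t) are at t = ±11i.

Let g(z) = f(z)e^{-iωz}; for large |z| the factor e^{-iωz} decays in the lower half-plane when ω > 0 and in the upper half-plane when ω < 0.

Case ω > 0 (lower half-plane, clockwise contour ⇒ F(ω) = -2πi·ΣRes):
  Res_{z = - 11 i} g(z) = \frac{5 i e^{- 11 \omega}}{22}
  F(ω) = -2πi·ΣRes = \frac{5 \pi e^{- 11 \omega}}{11}

Case ω < 0 (upper half-plane, counterclockwise contour ⇒ F(ω) = +2πi·ΣRes):
  Res_{z = 11 i} g(z) = - \frac{5 i e^{11 \omega}}{22}
  F(ω) = 2πi·ΣRes = \frac{5 \pi e^{11 \omega}}{11}

Both cases combine into a single formula in |ω|:

F(ω) = \frac{5 \pi e^{- 11 \left|{\omega}\right|}}{11}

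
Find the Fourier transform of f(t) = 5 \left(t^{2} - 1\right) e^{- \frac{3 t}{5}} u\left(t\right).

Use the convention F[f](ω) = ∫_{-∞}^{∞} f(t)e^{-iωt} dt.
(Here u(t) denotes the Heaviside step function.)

F(ω) = \frac{25 \left(250 i \omega - \left(5 i \omega + 3\right)^{3} + 150\right)}{\left(5 i \omega + 3\right)^{4}}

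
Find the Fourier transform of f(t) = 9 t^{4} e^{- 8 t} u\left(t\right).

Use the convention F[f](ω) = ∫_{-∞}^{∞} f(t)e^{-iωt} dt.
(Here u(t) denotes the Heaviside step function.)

F(ω) = \frac{216}{\left(i \omega + 8\right)^{5}}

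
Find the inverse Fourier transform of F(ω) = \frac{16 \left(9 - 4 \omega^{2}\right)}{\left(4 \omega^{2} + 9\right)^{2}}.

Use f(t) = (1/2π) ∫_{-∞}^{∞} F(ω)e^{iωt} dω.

f(t) = 2 e^{- \frac{3 \left|{t}\right|}{2}} \left|{t}\right|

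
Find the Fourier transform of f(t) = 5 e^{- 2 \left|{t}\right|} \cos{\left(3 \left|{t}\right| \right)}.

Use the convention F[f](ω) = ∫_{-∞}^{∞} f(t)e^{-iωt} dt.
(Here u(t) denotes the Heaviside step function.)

F(ω) = \frac{20 \left(\omega^{2} + 13\right)}{\omega^{4} - 10 \omega^{2} + 169}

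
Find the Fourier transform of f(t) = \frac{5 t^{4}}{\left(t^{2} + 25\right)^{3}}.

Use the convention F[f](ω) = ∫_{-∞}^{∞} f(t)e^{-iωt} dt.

F(ω) = \frac{\pi \left(25 \omega^{2} - 25 \left|{\omega}\right| + 3\right) e^{- 5 \left|{\omega}\right|}}{8}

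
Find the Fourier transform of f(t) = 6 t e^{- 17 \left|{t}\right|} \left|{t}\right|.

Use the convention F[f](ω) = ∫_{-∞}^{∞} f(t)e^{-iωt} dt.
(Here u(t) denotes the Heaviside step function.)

F(ω) = \frac{24 i \omega \left(\omega^{2} - 867\right)}{\left(\omega^{2} + 289\right)^{3}}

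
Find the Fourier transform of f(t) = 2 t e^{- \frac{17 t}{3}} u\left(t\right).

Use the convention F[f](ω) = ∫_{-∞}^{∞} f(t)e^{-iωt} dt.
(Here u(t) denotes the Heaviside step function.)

F(ω) = \frac{18}{\left(3 i \omega + 17\right)^{2}}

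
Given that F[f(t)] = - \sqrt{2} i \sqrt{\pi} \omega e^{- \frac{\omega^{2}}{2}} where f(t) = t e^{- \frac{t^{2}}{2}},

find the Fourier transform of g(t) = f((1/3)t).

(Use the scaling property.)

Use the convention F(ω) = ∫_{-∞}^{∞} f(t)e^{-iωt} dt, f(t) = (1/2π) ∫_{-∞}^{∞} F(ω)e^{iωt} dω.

F[g](ω) = - 9 \sqrt{2} i \sqrt{\pi} \omega e^{- \frac{9 \omega^{2}}{2}}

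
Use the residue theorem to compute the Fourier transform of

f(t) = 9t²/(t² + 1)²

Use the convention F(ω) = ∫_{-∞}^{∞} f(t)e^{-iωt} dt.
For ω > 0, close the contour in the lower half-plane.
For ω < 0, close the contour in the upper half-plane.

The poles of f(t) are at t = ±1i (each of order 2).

Let g(z) = f(z)e^{-iωz}; for large |z| the factor e^{-iωz} decays in the lower half-plane when ω > 0 and in the upper half-plane when ω < 0.

Case ω > 0 (lower half-plane, clockwise contour ⇒ F(ω) = -2πi·ΣRes):
  Res_{z = - i} g(z) = \frac{9 i \left(1 - \omega\right) e^{- \omega}}{4} (pole of order 2)
  F(ω) = -2πi·ΣRes = \frac{9 \pi \left(1 - \omega\right) e^{- \omega}}{2}

Case ω < 0 (upper half-plane, counterclockwise contour ⇒ F(ω) = +2πi·ΣRes):
  Res_{z = i} g(z) = \frac{9 i \left(- \omega - 1\right) e^{\omega}}{4} (pole of order 2)
  F(ω) = 2πi·ΣRes = \frac{9 \pi \left(\omega + 1\right) e^{\omega}}{2}

Both cases combine into a single formula in |ω|:

F(ω) = \frac{9 \pi \left(1 - \left|{\omega}\right|\right) e^{- \left|{\omega}\right|}}{2}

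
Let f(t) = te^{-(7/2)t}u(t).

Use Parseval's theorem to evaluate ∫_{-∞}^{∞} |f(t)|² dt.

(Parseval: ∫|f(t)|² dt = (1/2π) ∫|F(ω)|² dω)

∫|f(t)|² dt = \frac{2}{343}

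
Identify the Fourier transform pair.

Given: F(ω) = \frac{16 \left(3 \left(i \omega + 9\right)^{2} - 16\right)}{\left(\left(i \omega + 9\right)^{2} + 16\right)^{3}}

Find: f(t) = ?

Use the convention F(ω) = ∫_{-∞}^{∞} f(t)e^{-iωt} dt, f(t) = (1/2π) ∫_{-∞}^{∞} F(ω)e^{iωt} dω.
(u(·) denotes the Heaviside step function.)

f(t) = 2 t^{2} e^{- 9 t} \sin{\left(4 t \right)} u\left(t\right)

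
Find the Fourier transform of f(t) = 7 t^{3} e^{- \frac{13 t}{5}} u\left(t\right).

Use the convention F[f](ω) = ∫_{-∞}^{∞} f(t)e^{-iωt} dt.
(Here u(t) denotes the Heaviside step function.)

F(ω) = \frac{26250}{\left(5 i \omega + 13\right)^{4}}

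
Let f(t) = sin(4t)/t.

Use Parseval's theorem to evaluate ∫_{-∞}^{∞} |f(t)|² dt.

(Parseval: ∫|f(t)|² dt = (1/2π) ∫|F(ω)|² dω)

∫|f(t)|² dt = 4 \pi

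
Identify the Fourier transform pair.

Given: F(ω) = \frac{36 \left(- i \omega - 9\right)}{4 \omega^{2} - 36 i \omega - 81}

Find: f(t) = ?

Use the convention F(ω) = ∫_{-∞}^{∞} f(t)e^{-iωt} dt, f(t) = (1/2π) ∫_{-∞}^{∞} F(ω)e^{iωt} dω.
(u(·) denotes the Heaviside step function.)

f(t) = 9 \left(\frac{9 t}{2} + 1\right) e^{- \frac{9 t}{2}} u\left(t\right)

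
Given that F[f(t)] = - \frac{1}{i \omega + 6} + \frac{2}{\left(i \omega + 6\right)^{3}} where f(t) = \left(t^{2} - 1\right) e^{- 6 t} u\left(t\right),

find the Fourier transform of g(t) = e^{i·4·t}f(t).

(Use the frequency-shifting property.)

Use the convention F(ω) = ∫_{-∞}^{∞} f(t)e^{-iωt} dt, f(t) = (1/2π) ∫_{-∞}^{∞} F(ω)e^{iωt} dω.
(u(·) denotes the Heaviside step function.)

F[g](ω) = \frac{2 i \left(\omega - 4\right) - \left(i \left(\omega - 4\right) + 6\right)^{3} + 12}{\left(i \left(\omega - 4\right) + 6\right)^{4}}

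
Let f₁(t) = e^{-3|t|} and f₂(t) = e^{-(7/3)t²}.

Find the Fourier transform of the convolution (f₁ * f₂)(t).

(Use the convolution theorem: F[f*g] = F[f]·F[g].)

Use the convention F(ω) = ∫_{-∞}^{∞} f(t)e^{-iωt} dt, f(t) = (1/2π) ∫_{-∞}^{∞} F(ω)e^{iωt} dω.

F[f₁*f₂](ω) = \frac{6 \sqrt{21} \sqrt{\pi} e^{- \frac{3 \omega^{2}}{28}}}{7 \left(\omega^{2} + 9\right)}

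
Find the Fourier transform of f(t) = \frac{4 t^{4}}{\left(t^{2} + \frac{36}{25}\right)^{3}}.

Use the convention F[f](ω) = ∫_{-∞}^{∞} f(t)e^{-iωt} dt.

F(ω) = \frac{\pi \left(12 \omega^{2} - 50 \left|{\omega}\right| + 25\right) e^{- \frac{6 \left|{\omega}\right|}{5}}}{20}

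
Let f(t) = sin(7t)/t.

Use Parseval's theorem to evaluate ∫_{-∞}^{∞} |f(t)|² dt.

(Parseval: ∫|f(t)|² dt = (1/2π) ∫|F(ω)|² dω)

∫|f(t)|² dt = 7 \pi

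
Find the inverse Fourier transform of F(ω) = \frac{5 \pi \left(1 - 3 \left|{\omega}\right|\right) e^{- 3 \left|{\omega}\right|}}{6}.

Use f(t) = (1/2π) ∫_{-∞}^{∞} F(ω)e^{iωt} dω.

f(t) = \frac{5 t^{2}}{\left(t^{2} + 9\right)^{2}}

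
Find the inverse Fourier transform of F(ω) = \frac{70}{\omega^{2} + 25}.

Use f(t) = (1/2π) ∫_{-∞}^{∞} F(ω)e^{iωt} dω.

f(t) = 7 e^{- 5 \left|{t}\right|}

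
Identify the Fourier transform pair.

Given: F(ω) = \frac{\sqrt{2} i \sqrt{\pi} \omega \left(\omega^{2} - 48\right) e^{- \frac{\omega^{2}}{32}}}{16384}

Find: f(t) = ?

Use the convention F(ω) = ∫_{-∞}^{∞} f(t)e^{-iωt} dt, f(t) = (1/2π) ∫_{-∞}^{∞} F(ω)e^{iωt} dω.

f(t) = t^{3} e^{- 8 t^{2}}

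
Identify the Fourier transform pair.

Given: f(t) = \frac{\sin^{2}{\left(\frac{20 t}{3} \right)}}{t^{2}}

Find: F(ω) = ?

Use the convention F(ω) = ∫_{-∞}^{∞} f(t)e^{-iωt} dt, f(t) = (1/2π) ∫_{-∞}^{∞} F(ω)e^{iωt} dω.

F(ω) = \begin{cases} \frac{\pi \left(40 - 3 \left|{\omega}\right|\right)}{6} & \text{for}\: \omega > - \frac{40}{3} \wedge \omega < \frac{40}{3} \\0 & \text{otherwise} \end{cases}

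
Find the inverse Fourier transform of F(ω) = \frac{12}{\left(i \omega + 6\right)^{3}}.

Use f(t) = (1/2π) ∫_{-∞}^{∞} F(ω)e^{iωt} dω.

f(t) = 6 t^{2} e^{- 6 t} u\left(t\right)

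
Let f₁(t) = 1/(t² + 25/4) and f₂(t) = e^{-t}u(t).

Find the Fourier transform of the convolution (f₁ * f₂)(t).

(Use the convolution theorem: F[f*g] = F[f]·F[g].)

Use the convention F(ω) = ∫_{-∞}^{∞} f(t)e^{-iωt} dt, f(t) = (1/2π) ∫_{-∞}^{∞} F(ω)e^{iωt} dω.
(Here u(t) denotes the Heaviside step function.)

F[f₁*f₂](ω) = \frac{2 \pi e^{- \frac{5 \left|{\omega}\right|}{2}}}{5 \left(i \omega + 1\right)}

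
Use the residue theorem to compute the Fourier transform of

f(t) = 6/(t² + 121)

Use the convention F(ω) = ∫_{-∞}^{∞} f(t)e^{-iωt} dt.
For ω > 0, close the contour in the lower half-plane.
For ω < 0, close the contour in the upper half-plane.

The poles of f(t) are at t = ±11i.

Let g(z) = f(z)e^{-iωz}; for large |z| the factor e^{-iωz} decays in the lower half-plane when ω > 0 and in the upper half-plane when ω < 0.

Case ω > 0 (lower half-plane, clockwise contour ⇒ F(ω) = -2πi·ΣRes):
  Res_{z = - 11 i} g(z) = \frac{3 i e^{- 11 \omega}}{11}
  F(ω) = -2πi·ΣRes = \frac{6 \pi e^{- 11 \omega}}{11}

Case ω < 0 (upper half-plane, counterclockwise contour ⇒ F(ω) = +2πi·ΣRes):
  Res_{z = 11 i} g(z) = - \frac{3 i e^{11 \omega}}{11}
  F(ω) = 2πi·ΣRes = \frac{6 \pi e^{11 \omega}}{11}

Both cases combine into a single formula in |ω|:

F(ω) = \frac{6 \pi e^{- 11 \left|{\omega}\right|}}{11}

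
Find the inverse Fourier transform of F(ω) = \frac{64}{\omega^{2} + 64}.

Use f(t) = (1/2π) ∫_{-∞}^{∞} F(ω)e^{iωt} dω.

f(t) = 4 e^{- 8 \left|{t}\right|}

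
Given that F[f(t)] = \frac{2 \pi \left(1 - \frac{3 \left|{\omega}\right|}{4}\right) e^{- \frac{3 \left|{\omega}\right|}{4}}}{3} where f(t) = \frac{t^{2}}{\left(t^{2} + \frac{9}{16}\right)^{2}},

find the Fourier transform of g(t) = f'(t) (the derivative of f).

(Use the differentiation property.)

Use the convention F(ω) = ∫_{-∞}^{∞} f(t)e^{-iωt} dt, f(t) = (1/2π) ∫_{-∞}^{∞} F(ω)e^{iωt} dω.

F[g](ω) = \frac{i \pi \omega \left(4 - 3 \left|{\omega}\right|\right) e^{- \frac{3 \left|{\omega}\right|}{4}}}{6}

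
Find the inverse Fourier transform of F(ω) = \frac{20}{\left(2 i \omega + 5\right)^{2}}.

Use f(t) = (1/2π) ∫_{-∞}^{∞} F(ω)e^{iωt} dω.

f(t) = 5 t e^{- \frac{5 t}{2}} u\left(t\right)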